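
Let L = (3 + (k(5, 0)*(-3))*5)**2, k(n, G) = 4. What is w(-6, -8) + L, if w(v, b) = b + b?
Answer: 3233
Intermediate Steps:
w(v, b) = 2*b
L = 3249 (L = (3 + (4*(-3))*5)**2 = (3 - 12*5)**2 = (3 - 60)**2 = (-57)**2 = 3249)
w(-6, -8) + L = 2*(-8) + 3249 = -16 + 3249 = 3233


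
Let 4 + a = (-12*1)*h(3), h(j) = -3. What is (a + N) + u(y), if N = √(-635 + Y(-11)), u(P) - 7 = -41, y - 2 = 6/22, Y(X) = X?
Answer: -2 + I*√646 ≈ -2.0 + 25.417*I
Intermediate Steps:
y = 25/11 (y = 2 + 6/22 = 2 + 6*(1/22) = 2 + 3/11 = 25/11 ≈ 2.2727)
u(P) = -34 (u(P) = 7 - 41 = -34)
a = 32 (a = -4 - 12*1*(-3) = -4 - 12*(-3) = -4 + 36 = 32)
N = I*√646 (N = √(-635 - 11) = √(-646) = I*√646 ≈ 25.417*I)
(a + N) + u(y) = (32 + I*√646) - 34 = -2 + I*√646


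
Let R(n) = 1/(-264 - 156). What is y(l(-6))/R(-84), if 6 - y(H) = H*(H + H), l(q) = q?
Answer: 27720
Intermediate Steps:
y(H) = 6 - 2*H**2 (y(H) = 6 - H*(H + H) = 6 - H*2*H = 6 - 2*H**2)
R(n) = -1/420 (R(n) = 1/(-420) = -1/420)
y(l(-6))/R(-84) = (6 - 2*(-6)**2)/(-1/420) = (6 - 2*36)*(-420) = (6 - 72)*(-420) = -66*(-420) = 27720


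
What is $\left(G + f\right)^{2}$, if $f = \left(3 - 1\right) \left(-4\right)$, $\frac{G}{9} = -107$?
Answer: $942841$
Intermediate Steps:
$G = -963$ ($G = 9 \left(-107\right) = -963$)
$f = -8$ ($f = 2 \left(-4\right) = -8$)
$\left(G + f\right)^{2} = \left(-963 - 8\right)^{2} = \left(-971\right)^{2} = 942841$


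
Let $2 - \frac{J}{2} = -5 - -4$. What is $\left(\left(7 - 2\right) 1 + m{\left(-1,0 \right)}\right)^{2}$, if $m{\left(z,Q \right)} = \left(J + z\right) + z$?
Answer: $81$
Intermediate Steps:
$J = 6$ ($J = 4 - 2 \left(-5 - -4\right) = 4 - 2 \left(-5 + 4\right) = 4 - -2 = 4 + 2 = 6$)
$m{\left(z,Q \right)} = 6 + 2 z$ ($m{\left(z,Q \right)} = \left(6 + z\right) + z = 6 + 2 z$)
$\left(\left(7 - 2\right) 1 + m{\left(-1,0 \right)}\right)^{2} = \left(\left(7 - 2\right) 1 + \left(6 + 2 \left(-1\right)\right)\right)^{2} = \left(5 \cdot 1 + \left(6 - 2\right)\right)^{2} = \left(5 + 4\right)^{2} = 9^{2} = 81$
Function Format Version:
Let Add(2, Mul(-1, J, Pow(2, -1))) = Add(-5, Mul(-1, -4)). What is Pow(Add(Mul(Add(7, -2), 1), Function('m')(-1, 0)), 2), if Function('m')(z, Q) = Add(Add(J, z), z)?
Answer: 81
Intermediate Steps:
J = 6 (J = Add(4, Mul(-2, Add(-5, Mul(-1, -4)))) = Add(4, Mul(-2, Add(-5, 4))) = Add(4, Mul(-2, -1)) = Add(4, 2) = 6)
Function('m')(z, Q) = Add(6, Mul(2, z)) (Function('m')(z, Q) = Add(Add(6, z), z) = Add(6, Mul(2, z)))
Pow(Add(Mul(Add(7, -2), 1), Function('m')(-1, 0)), 2) = Pow(Add(Mul(Add(7, -2), 1), Add(6, Mul(2, -1))), 2) = Pow(Add(Mul(5, 1), Add(6, -2)), 2) = Pow(Add(5, 4), 2) = Pow(9, 2) = 81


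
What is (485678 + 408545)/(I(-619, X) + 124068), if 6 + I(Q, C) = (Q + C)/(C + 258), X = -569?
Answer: 278103353/38584470 ≈ 7.2076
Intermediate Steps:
I(Q, C) = -6 + (C + Q)/(258 + C) (I(Q, C) = -6 + (Q + C)/(C + 258) = -6 + (C + Q)/(258 + C))
(485678 + 408545)/(I(-619, X) + 124068) = (485678 + 408545)/((-1548 - 619 - 5*(-569))/(258 - 569) + 124068) = 894223/((-1548 - 619 + 2845)/(-311) + 124068) = 894223/(-1/311*678 + 124068) = 894223/(-678/311 + 124068) = 894223/(38584470/311) = 894223*(311/38584470) = 278103353/38584470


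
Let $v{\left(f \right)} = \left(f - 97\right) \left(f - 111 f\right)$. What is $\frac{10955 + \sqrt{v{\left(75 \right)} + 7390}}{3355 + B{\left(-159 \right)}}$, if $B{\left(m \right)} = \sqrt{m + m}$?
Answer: $\frac{5250575}{1608049} + \frac{3355 \sqrt{188890}}{11256343} - \frac{1565 i \sqrt{318}}{1608049} - \frac{2 i \sqrt{15016755}}{11256343} \approx 3.3947 - 0.018044 i$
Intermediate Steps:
$B{\left(m \right)} = \sqrt{2} \sqrt{m}$ ($B{\left(m \right)} = \sqrt{2 m} = \sqrt{2} \sqrt{m}$)
$v{\left(f \right)} = - 110 f \left(-97 + f\right)$ ($v{\left(f \right)} = \left(-97 + f\right) \left(- 110 f\right) = - 110 f \left(-97 + f\right)$)
$\frac{10955 + \sqrt{v{\left(75 \right)} + 7390}}{3355 + B{\left(-159 \right)}} = \frac{10955 + \sqrt{110 \cdot 75 \left(97 - 75\right) + 7390}}{3355 + \sqrt{2} \sqrt{-159}} = \frac{10955 + \sqrt{110 \cdot 75 \left(97 - 75\right) + 7390}}{3355 + \sqrt{2} i \sqrt{159}} = \frac{10955 + \sqrt{110 \cdot 75 \cdot 22 + 7390}}{3355 + i \sqrt{318}} = \frac{10955 + \sqrt{181500 + 7390}}{3355 + i \sqrt{318}} = \frac{10955 + \sqrt{188890}}{3355 + i \sqrt{318}}$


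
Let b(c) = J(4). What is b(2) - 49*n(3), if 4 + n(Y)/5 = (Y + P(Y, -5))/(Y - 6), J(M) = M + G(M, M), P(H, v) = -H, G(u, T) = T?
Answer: 988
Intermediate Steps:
J(M) = 2*M (J(M) = M + M = 2*M)
b(c) = 8 (b(c) = 2*4 = 8)
n(Y) = -20 (n(Y) = -20 + 5*((Y - Y)/(Y - 6)) = -20 + 5*(0/(-6 + Y)) = -20 + 5*0 = -20 + 0 = -20)
b(2) - 49*n(3) = 8 - 49*(-20) = 8 + 980 = 988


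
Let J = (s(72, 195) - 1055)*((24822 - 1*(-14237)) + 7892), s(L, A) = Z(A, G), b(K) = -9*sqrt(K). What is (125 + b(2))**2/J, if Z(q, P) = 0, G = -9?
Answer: -15787/49533305 + 450*sqrt(2)/9906661 ≈ -0.00025448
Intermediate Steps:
s(L, A) = 0
J = -49533305 (J = (0 - 1055)*((24822 - 1*(-14237)) + 7892) = -1055*((24822 + 14237) + 7892) = -1055*(39059 + 7892) = -1055*46951 = -49533305)
(125 + b(2))**2/J = (125 - 9*sqrt(2))**2/(-49533305) = (125 - 9*sqrt(2))**2*(-1/49533305) = -(125 - 9*sqrt(2))**2/49533305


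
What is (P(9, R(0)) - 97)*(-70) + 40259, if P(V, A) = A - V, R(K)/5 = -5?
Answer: 49429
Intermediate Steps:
R(K) = -25 (R(K) = 5*(-5) = -25)
(P(9, R(0)) - 97)*(-70) + 40259 = ((-25 - 1*9) - 97)*(-70) + 40259 = ((-25 - 9) - 97)*(-70) + 40259 = (-34 - 97)*(-70) + 40259 = -131*(-70) + 40259 = 9170 + 40259 = 49429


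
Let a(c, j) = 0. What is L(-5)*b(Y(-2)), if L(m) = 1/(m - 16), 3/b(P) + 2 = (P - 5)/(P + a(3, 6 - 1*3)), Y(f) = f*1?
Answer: -2/21 ≈ -0.095238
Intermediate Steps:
Y(f) = f
b(P) = 3/(-2 + (-5 + P)/P) (b(P) = 3/(-2 + (P - 5)/(P + 0)) = 3/(-2 + (-5 + P)/P))
L(m) = 1/(-16 + m)
L(-5)*b(Y(-2)) = (-3*(-2)/(5 - 2))/(-16 - 5) = (-3*(-2)/3)/(-21) = -(-1)*(-2)/(7*3) = -1/21*2 = -2/21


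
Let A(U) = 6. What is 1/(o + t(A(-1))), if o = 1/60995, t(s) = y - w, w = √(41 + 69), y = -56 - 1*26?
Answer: -305071921055/24606649622171 + 3720390025*√110/24606649622171 ≈ -0.010812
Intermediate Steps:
y = -82 (y = -56 - 26 = -82)
w = √110 ≈ 10.488
t(s) = -82 - √110
o = 1/60995 ≈ 1.6395e-5
1/(o + t(A(-1))) = 1/(1/60995 + (-82 - √110)) = 1/(-5001589/60995 - √110)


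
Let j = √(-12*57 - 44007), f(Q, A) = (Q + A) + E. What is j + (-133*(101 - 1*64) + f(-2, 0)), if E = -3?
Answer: -4926 + I*√44691 ≈ -4926.0 + 211.4*I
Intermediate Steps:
f(Q, A) = -3 + A + Q (f(Q, A) = (Q + A) - 3 = (A + Q) - 3 = -3 + A + Q)
j = I*√44691 (j = √(-684 - 44007) = √(-44691) = I*√44691 ≈ 211.4*I)
j + (-133*(101 - 1*64) + f(-2, 0)) = I*√44691 + (-133*(101 - 1*64) + (-3 + 0 - 2)) = I*√44691 + (-133*(101 - 64) - 5) = I*√44691 + (-133*37 - 5) = I*√44691 + (-4921 - 5) = I*√44691 - 4926 = -4926 + I*√44691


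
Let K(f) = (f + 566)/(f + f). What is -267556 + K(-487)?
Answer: -260599623/974 ≈ -2.6756e+5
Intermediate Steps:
K(f) = (566 + f)/(2*f) (K(f) = (566 + f)/((2*f)) = (566 + f)*(1/(2*f)) = (566 + f)/(2*f))
-267556 + K(-487) = -267556 + (1/2)*(566 - 487)/(-487) = -267556 + (1/2)*(-1/487)*79 = -267556 - 79/974 = -260599623/974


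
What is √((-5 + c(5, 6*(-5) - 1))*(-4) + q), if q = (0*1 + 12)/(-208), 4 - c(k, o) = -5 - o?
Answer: √72969/26 ≈ 10.390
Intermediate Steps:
c(k, o) = 9 + o (c(k, o) = 4 - (-5 - o) = 4 + (5 + o) = 9 + o)
q = -3/52 (q = (0 + 12)*(-1/208) = 12*(-1/208) = -3/52 ≈ -0.057692)
√((-5 + c(5, 6*(-5) - 1))*(-4) + q) = √((-5 + (9 + (6*(-5) - 1)))*(-4) - 3/52) = √((-5 + (9 + (-30 - 1)))*(-4) - 3/52) = √((-5 + (9 - 31))*(-4) - 3/52) = √((-5 - 22)*(-4) - 3/52) = √(-27*(-4) - 3/52) = √(108 - 3/52) = √(5613/52) = √72969/26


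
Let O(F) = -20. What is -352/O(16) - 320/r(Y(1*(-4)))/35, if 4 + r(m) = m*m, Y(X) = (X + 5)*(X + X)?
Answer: 1832/105 ≈ 17.448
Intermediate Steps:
Y(X) = 2*X*(5 + X) (Y(X) = (5 + X)*(2*X) = 2*X*(5 + X))
r(m) = -4 + m² (r(m) = -4 + m*m = -4 + m²)
-352/O(16) - 320/r(Y(1*(-4)))/35 = -352/(-20) - 320/(-4 + (2*(1*(-4))*(5 + 1*(-4)))²)/35 = -352*(-1/20) - 320/(-4 + (2*(-4)*(5 - 4))²)*(1/35) = 88/5 - 320/(-4 + (2*(-4)*1)²)*(1/35) = 88/5 - 320/(-4 + (-8)²)*(1/35) = 88/5 - 320/(-4 + 64)*(1/35) = 88/5 - 320/60*(1/35) = 88/5 - 320*1/60*(1/35) = 88/5 - 16/3*1/35 = 88/5 - 16/105 = 1832/105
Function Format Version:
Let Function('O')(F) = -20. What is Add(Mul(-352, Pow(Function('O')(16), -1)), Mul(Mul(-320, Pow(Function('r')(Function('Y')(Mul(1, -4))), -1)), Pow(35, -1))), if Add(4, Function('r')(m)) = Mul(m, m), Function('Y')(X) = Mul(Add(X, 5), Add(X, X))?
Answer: Rational(1832, 105) ≈ 17.448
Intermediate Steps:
Function('Y')(X) = Mul(2, X, Add(5, X)) (Function('Y')(X) = Mul(Add(5, X), Mul(2, X)) = Mul(2, X, Add(5, X)))
Function('r')(m) = Add(-4, Pow(m, 2)) (Function('r')(m) = Add(-4, Mul(m, m)) = Add(-4, Pow(m, 2)))
Add(Mul(-352, Pow(Function('O')(16), -1)), Mul(Mul(-320, Pow(Function('r')(Function('Y')(Mul(1, -4))), -1)), Pow(35, -1))) = Add(Mul(-352, Pow(-20, -1)), Mul(Mul(-320, Pow(Add(-4, Pow(Mul(2, Mul(1, -4), Add(5, Mul(1, -4))), 2)), -1)), Pow(35, -1))) = Add(Mul(-352, Rational(-1, 20)), Mul(Mul(-320, Pow(Add(-4, Pow(Mul(2, -4, Add(5, -4)), 2)), -1)), Rational(1, 35))) = Add(Rational(88, 5), Mul(Mul(-320, Pow(Add(-4, Pow(Mul(2, -4, 1), 2)), -1)), Rational(1, 35))) = Add(Rational(88, 5), Mul(Mul(-320, Pow(Add(-4, Pow(-8, 2)), -1)), Rational(1, 35))) = Add(Rational(88, 5), Mul(Mul(-320, Pow(Add(-4, 64), -1)), Rational(1, 35))) = Add(Rational(88, 5), Mul(Mul(-320, Pow(60, -1)), Rational(1, 35))) = Add(Rational(88, 5), Mul(Mul(-320, Rational(1, 60)), Rational(1, 35))) = Add(Rational(88, 5), Mul(Rational(-16, 3), Rational(1, 35))) = Add(Rational(88, 5), Rational(-16, 105)) = Rational(1832, 105)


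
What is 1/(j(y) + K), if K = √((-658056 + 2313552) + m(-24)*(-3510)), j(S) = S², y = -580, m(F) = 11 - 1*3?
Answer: 42050/14145416573 - 3*√45206/56581666292 ≈ 2.9614e-6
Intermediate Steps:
m(F) = 8 (m(F) = 11 - 3 = 8)
K = 6*√45206 (K = √((-658056 + 2313552) + 8*(-3510)) = √(1655496 - 28080) = √1627416 = 6*√45206 ≈ 1275.7)
1/(j(y) + K) = 1/((-580)² + 6*√45206) = 1/(336400 + 6*√45206)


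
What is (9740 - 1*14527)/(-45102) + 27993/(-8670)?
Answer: -101753083/32586195 ≈ -3.1226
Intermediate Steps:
(9740 - 1*14527)/(-45102) + 27993/(-8670) = (9740 - 14527)*(-1/45102) + 27993*(-1/8670) = -4787*(-1/45102) - 9331/2890 = 4787/45102 - 9331/2890 = -101753083/32586195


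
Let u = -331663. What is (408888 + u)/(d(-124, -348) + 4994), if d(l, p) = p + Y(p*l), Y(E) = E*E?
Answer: 3089/74483990 ≈ 4.1472e-5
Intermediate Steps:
Y(E) = E**2
d(l, p) = p + l**2*p**2 (d(l, p) = p + (p*l)**2 = p + (l*p)**2 = p + l**2*p**2)
(408888 + u)/(d(-124, -348) + 4994) = (408888 - 331663)/(-348*(1 - 348*(-124)**2) + 4994) = 77225/(-348*(1 - 348*15376) + 4994) = 77225/(-348*(1 - 5350848) + 4994) = 77225/(-348*(-5350847) + 4994) = 77225/(1862094756 + 4994) = 77225/1862099750 = 77225*(1/1862099750) = 3089/74483990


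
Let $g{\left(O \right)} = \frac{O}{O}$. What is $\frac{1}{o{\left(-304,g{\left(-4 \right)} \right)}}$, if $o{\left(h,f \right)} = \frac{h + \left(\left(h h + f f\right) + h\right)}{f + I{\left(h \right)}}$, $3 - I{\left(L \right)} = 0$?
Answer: $\frac{4}{91809} \approx 4.3569 \cdot 10^{-5}$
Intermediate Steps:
$I{\left(L \right)} = 3$ ($I{\left(L \right)} = 3 - 0 = 3 + 0 = 3$)
$g{\left(O \right)} = 1$
$o{\left(h,f \right)} = \frac{f^{2} + h^{2} + 2 h}{3 + f}$ ($o{\left(h,f \right)} = \frac{h + \left(\left(h h + f f\right) + h\right)}{f + 3} = \frac{h + \left(\left(h^{2} + f^{2}\right) + h\right)}{3 + f} = \frac{h + \left(\left(f^{2} + h^{2}\right) + h\right)}{3 + f} = \frac{h + \left(h + f^{2} + h^{2}\right)}{3 + f} = \frac{f^{2} + h^{2} + 2 h}{3 + f}$)
$\frac{1}{o{\left(-304,g{\left(-4 \right)} \right)}} = \frac{1}{\frac{1}{3 + 1} \left(1^{2} + \left(-304\right)^{2} + 2 \left(-304\right)\right)} = \frac{1}{\frac{1}{4} \left(1 + 92416 - 608\right)} = \frac{1}{\frac{1}{4} \cdot 91809} = \frac{1}{\frac{91809}{4}} = \frac{4}{91809}$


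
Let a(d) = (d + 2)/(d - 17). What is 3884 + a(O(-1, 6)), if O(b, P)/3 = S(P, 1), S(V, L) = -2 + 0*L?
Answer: 89336/23 ≈ 3884.2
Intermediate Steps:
S(V, L) = -2 (S(V, L) = -2 + 0 = -2)
O(b, P) = -6 (O(b, P) = 3*(-2) = -6)
a(d) = (2 + d)/(-17 + d)
3884 + a(O(-1, 6)) = 3884 + (2 - 6)/(-17 - 6) = 3884 - 4/(-23) = 3884 - 1/23*(-4) = 3884 + 4/23 = 89336/23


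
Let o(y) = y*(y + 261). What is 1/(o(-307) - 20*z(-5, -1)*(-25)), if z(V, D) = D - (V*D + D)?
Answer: 1/11622 ≈ 8.6044e-5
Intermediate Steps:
z(V, D) = -D*V (z(V, D) = D - (D*V + D) = D - (D + D*V) = D + (-D - D*V) = -D*V)
o(y) = y*(261 + y)
1/(o(-307) - 20*z(-5, -1)*(-25)) = 1/(-307*(261 - 307) - (-20)*(-1)*(-5)*(-25)) = 1/(-307*(-46) - 20*(-5)*(-25)) = 1/(14122 + 100*(-25)) = 1/(14122 - 2500) = 1/11622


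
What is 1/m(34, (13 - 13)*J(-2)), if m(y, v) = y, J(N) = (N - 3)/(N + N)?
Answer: 1/34 ≈ 0.029412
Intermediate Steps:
J(N) = (-3 + N)/(2*N) (J(N) = (-3 + N)/((2*N)) = (-3 + N)*(1/(2*N)) = (-3 + N)/(2*N))
1/m(34, (13 - 13)*J(-2)) = 1/34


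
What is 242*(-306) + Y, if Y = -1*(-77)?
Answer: -73975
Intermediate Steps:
Y = 77
242*(-306) + Y = 242*(-306) + 77 = -74052 + 77 = -73975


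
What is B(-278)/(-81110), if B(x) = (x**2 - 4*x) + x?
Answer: -39059/40555 ≈ -0.96311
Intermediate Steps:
B(x) = x**2 - 3*x
B(-278)/(-81110) = -278*(-3 - 278)/(-81110) = -278*(-281)*(-1/81110) = 78118*(-1/81110) = -39059/40555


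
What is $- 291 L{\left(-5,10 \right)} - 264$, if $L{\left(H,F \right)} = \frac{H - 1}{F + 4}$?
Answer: $- \frac{975}{7} \approx -139.29$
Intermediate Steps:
$L{\left(H,F \right)} = \frac{-1 + H}{4 + F}$
$- 291 L{\left(-5,10 \right)} - 264 = - 291 \frac{-1 - 5}{4 + 10} - 264 = - 291 \cdot \frac{1}{14} \left(-6\right) - 264 = \left(-291\right) \left(- \frac{3}{7}\right) - 264 = \frac{873}{7} - 264 = - \frac{975}{7}$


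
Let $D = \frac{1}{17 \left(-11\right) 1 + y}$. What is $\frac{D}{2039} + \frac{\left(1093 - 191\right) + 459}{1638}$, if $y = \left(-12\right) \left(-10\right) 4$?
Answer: $\frac{813099785}{978585426} \approx 0.83089$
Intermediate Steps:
$y = 480$ ($y = 120 \cdot 4 = 480$)
$D = \frac{1}{293}$ ($D = \frac{1}{17 \left(-11\right) 1 + 480} = \frac{1}{\left(-187\right) 1 + 480} = \frac{1}{-187 + 480} = \frac{1}{293} \approx 0.003413$)
$\frac{D}{2039} + \frac{\left(1093 - 191\right) + 459}{1638} = \frac{1}{293 \cdot 2039} + \frac{\left(1093 - 191\right) + 459}{1638} = \frac{1}{293} \cdot \frac{1}{2039} + \left(902 + 459\right) \frac{1}{1638} = \frac{1}{597427} + 1361 \cdot \frac{1}{1638} = \frac{1}{597427} + \frac{1361}{1638} = \frac{813099785}{978585426}$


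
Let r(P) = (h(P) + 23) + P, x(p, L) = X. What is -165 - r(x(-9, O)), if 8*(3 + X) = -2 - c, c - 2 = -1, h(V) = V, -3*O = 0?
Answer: -725/4 ≈ -181.25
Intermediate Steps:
O = 0 (O = -1/3*0 = 0)
c = 1 (c = 2 - 1 = 1)
X = -27/8 (X = -3 + (-2 - 1*1)/8 = -3 + (-2 - 1)/8 = -3 + (1/8)*(-3) = -3 - 3/8 = -27/8 ≈ -3.3750)
x(p, L) = -27/8
r(P) = 23 + 2*P (r(P) = (P + 23) + P = (23 + P) + P = 23 + 2*P)
-165 - r(x(-9, O)) = -165 - (23 + 2*(-27/8)) = -165 - (23 - 27/4) = -165 - 1*65/4 = -165 - 65/4 = -725/4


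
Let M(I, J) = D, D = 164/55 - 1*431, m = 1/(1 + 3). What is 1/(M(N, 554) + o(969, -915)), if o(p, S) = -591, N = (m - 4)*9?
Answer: -55/56046 ≈ -0.00098134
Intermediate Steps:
m = ¼ (m = 1/4 = ¼ ≈ 0.25000)
N = -135/4 (N = (¼ - 4)*9 = -15/4*9 = -135/4 ≈ -33.750)
D = -23541/55 (D = 164*(1/55) - 431 = 164/55 - 431 = -23541/55 ≈ -428.02)
M(I, J) = -23541/55
1/(M(N, 554) + o(969, -915)) = 1/(-23541/55 - 591) = 1/(-56046/55) = -55/56046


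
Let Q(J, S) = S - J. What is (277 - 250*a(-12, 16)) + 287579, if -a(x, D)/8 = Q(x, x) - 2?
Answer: 283856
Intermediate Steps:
a(x, D) = 16 (a(x, D) = -8*((x - x) - 2) = -8*(0 - 2) = -8*(-2) = 16)
(277 - 250*a(-12, 16)) + 287579 = (277 - 250*16) + 287579 = (277 - 4000) + 287579 = -3723 + 287579 = 283856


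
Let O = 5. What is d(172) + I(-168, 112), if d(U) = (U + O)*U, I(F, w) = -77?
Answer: 30367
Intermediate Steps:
d(U) = U*(5 + U) (d(U) = (U + 5)*U = (5 + U)*U = U*(5 + U))
d(172) + I(-168, 112) = 172*(5 + 172) - 77 = 172*177 - 77 = 30444 - 77 = 30367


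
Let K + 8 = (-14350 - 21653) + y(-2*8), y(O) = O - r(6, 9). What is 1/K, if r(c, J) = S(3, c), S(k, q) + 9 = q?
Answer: -1/36024 ≈ -2.7759e-5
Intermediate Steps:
S(k, q) = -9 + q
r(c, J) = -9 + c
y(O) = 3 + O (y(O) = O - (-9 + 6) = O - 1*(-3) = O + 3 = 3 + O)
K = -36024 (K = -8 + ((-14350 - 21653) + (3 - 2*8)) = -8 + (-36003 + (3 - 16)) = -8 + (-36003 - 13) = -8 - 36016 = -36024)
1/K = 1/(-36024) = -1/36024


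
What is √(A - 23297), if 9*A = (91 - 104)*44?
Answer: I*√210245/3 ≈ 152.84*I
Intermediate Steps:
A = -572/9 (A = ((91 - 104)*44)/9 = (-13*44)/9 = (⅑)*(-572) = -572/9 ≈ -63.556)
√(A - 23297) = √(-572/9 - 23297) = √(-210245/9) = I*√210245/3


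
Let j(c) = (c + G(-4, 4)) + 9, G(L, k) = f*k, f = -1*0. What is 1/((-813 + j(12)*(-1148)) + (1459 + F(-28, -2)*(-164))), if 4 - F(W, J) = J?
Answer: -1/24446 ≈ -4.0906e-5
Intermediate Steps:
f = 0
F(W, J) = 4 - J
G(L, k) = 0 (G(L, k) = 0*k = 0)
j(c) = 9 + c (j(c) = (c + 0) + 9 = c + 9 = 9 + c)
1/((-813 + j(12)*(-1148)) + (1459 + F(-28, -2)*(-164))) = 1/((-813 + (9 + 12)*(-1148)) + (1459 + (4 - 1*(-2))*(-164))) = 1/((-813 + 21*(-1148)) + (1459 + (4 + 2)*(-164))) = 1/((-813 - 24108) + (1459 + 6*(-164))) = 1/(-24921 + (1459 - 984)) = 1/(-24921 + 475) = 1/(-24446) = -1/24446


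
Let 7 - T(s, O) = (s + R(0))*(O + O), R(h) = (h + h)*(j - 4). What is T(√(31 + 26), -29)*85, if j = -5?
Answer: 595 + 4930*√57 ≈ 37816.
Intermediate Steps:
R(h) = -18*h (R(h) = (h + h)*(-5 - 4) = (2*h)*(-9) = -18*h)
T(s, O) = 7 - 2*O*s (T(s, O) = 7 - (s - 18*0)*(O + O) = 7 - (s + 0)*2*O = 7 - s*2*O = 7 - 2*O*s)
T(√(31 + 26), -29)*85 = (7 - 2*(-29)*√(31 + 26))*85 = (7 - 2*(-29)*√57)*85 = (7 + 58*√57)*85 = 595 + 4930*√57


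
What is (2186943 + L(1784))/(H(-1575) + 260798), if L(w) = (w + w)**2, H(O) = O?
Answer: 14917567/259223 ≈ 57.547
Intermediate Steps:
L(w) = 4*w**2 (L(w) = (2*w)**2 = 4*w**2)
(2186943 + L(1784))/(H(-1575) + 260798) = (2186943 + 4*1784**2)/(-1575 + 260798) = (2186943 + 4*3182656)/259223 = (2186943 + 12730624)*(1/259223) = 14917567*(1/259223) = 14917567/259223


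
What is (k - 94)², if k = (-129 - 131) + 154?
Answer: 40000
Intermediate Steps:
k = -106 (k = -260 + 154 = -106)
(k - 94)² = (-106 - 94)² = (-200)² = 40000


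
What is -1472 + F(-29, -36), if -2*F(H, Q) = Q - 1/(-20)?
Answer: -58161/40 ≈ -1454.0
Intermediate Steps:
F(H, Q) = -1/40 - Q/2 (F(H, Q) = -(Q - 1/(-20))/2 = -(Q - 1*(-1/20))/2 = -(Q + 1/20)/2 = -(1/20 + Q)/2 = -1/40 - Q/2)
-1472 + F(-29, -36) = -1472 + (-1/40 - 1/2*(-36)) = -1472 + (-1/40 + 18) = -1472 + 719/40 = -58161/40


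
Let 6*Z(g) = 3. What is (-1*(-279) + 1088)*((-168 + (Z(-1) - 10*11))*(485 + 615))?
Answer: -417276750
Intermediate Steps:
Z(g) = ½ (Z(g) = (⅙)*3 = ½)
(-1*(-279) + 1088)*((-168 + (Z(-1) - 10*11))*(485 + 615)) = (-1*(-279) + 1088)*((-168 + (½ - 10*11))*(485 + 615)) = (279 + 1088)*((-168 + (½ - 110))*1100) = 1367*((-168 - 219/2)*1100) = 1367*(-555/2*1100) = 1367*(-305250) = -417276750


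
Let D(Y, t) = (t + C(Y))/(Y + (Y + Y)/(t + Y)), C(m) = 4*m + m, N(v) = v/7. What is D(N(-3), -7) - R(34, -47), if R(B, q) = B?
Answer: -274/57 ≈ -4.8070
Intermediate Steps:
N(v) = v/7 (N(v) = v*(⅐) = v/7)
C(m) = 5*m
D(Y, t) = (t + 5*Y)/(Y + 2*Y/(Y + t)) (D(Y, t) = (t + 5*Y)/(Y + (Y + Y)/(t + Y)) = (t + 5*Y)/(Y + (2*Y)/(Y + t)) = (t + 5*Y)/(Y + 2*Y/(Y + t)))
D(N(-3), -7) - R(34, -47) = ((-7)² + 5*((⅐)*(-3))² + 6*((⅐)*(-3))*(-7))/((((⅐)*(-3)))*(2 + (⅐)*(-3) - 7)) - 1*34 = (49 + 5*(-3/7)² + 6*(-3/7)*(-7))/((-3/7)*(2 - 3/7 - 7)) - 34 = -7*(49 + 5*(9/49) + 18)/(3*(-38/7)) - 34 = -7/3*(-7/38)*(49 + 45/49 + 18) - 34 = -7/3*(-7/38)*3328/49 - 34 = 1664/57 - 34 = -274/57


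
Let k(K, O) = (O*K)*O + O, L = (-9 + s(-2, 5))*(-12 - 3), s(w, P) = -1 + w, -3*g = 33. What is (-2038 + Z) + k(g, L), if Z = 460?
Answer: -357798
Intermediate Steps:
g = -11 (g = -⅓*33 = -11)
L = 180 (L = (-9 + (-1 - 2))*(-12 - 3) = (-9 - 3)*(-15) = -12*(-15) = 180)
k(K, O) = O + K*O² (k(K, O) = (K*O)*O + O = K*O² + O = O + K*O²)
(-2038 + Z) + k(g, L) = (-2038 + 460) + 180*(1 - 11*180) = -1578 + 180*(1 - 1980) = -1578 + 180*(-1979) = -1578 - 356220 = -357798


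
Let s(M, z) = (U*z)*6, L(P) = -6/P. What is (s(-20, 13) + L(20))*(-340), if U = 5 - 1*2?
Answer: -79458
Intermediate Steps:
U = 3 (U = 5 - 2 = 3)
s(M, z) = 18*z (s(M, z) = (3*z)*6 = 18*z)
(s(-20, 13) + L(20))*(-340) = (18*13 - 6/20)*(-340) = (234 - 6*1/20)*(-340) = (234 - 3/10)*(-340) = (2337/10)*(-340) = -79458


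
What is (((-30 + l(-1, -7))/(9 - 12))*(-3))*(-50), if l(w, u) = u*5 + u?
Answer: 3600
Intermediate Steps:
l(w, u) = 6*u (l(w, u) = 5*u + u = 6*u)
(((-30 + l(-1, -7))/(9 - 12))*(-3))*(-50) = (((-30 + 6*(-7))/(9 - 12))*(-3))*(-50) = (((-30 - 42)/(-3))*(-3))*(-50) = (-72*(-⅓)*(-3))*(-50) = (24*(-3))*(-50) = -72*(-50) = 3600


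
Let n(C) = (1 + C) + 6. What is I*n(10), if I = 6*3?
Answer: 306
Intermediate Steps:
I = 18
n(C) = 7 + C
I*n(10) = 18*(7 + 10) = 18*17 = 306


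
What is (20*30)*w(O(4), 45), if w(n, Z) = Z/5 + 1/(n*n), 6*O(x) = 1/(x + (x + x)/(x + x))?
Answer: 545400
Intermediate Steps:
O(x) = 1/(6*(1 + x)) (O(x) = 1/(6*(x + (x + x)/(x + x))) = 1/(6*(x + (2*x)/((2*x)))) = 1/(6*(x + (2*x)*(1/(2*x)))) = 1/(6*(x + 1)) = 1/(6*(1 + x)))
w(n, Z) = n⁻² + Z/5 (w(n, Z) = Z*(⅕) + n⁻² = Z/5 + n⁻² = n⁻² + Z/5)
(20*30)*w(O(4), 45) = (20*30)*((1/(6*(1 + 4)))⁻² + (⅕)*45) = 600*(((⅙)/5)⁻² + 9) = 600*(((⅙)*(⅕))⁻² + 9) = 600*((1/30)⁻² + 9) = 600*(900 + 9) = 600*909 = 545400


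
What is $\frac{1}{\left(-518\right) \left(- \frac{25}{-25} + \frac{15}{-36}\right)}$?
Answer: $- \frac{6}{1813} \approx -0.0033094$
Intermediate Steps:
$\frac{1}{\left(-518\right) \left(- \frac{25}{-25} + \frac{15}{-36}\right)} = \frac{1}{\left(-518\right) \left(\left(-25\right) \left(- \frac{1}{25}\right) + 15 \left(- \frac{1}{36}\right)\right)} = \frac{1}{\left(-518\right) \left(1 - \frac{5}{12}\right)} = \frac{1}{\left(-518\right) \frac{7}{12}} = \frac{1}{- \frac{1813}{6}} = - \frac{6}{1813}$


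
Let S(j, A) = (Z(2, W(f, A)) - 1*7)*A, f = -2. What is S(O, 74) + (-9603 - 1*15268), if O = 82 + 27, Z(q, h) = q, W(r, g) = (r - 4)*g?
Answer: -25241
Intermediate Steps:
W(r, g) = g*(-4 + r) (W(r, g) = (-4 + r)*g = g*(-4 + r))
O = 109
S(j, A) = -5*A (S(j, A) = (2 - 1*7)*A = (2 - 7)*A = -5*A)
S(O, 74) + (-9603 - 1*15268) = -5*74 + (-9603 - 1*15268) = -370 + (-9603 - 15268) = -370 - 24871 = -25241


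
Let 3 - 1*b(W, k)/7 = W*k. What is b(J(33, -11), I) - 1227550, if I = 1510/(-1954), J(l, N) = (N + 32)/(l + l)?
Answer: -26384471331/21494 ≈ -1.2275e+6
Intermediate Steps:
J(l, N) = (32 + N)/(2*l) (J(l, N) = (32 + N)/((2*l)) = (32 + N)*(1/(2*l)) = (32 + N)/(2*l))
I = -755/977 (I = 1510*(-1/1954) = -755/977 ≈ -0.77277)
b(W, k) = 21 - 7*W*k
b(J(33, -11), I) - 1227550 = (21 - 7*(½)*(32 - 11)/33*(-755/977)) - 1227550 = (21 - 7*(½)*(1/33)*21*(-755/977)) - 1227550 = (21 - 7*7/22*(-755/977)) - 1227550 = (21 + 36995/21494) - 1227550 = 488369/21494 - 1227550 = -26384471331/21494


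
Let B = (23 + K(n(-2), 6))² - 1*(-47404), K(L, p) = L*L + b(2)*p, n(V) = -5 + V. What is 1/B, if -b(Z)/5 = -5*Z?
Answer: 1/185788 ≈ 5.3825e-6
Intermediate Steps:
b(Z) = 25*Z (b(Z) = -(-25)*Z = 25*Z)
K(L, p) = L² + 50*p (K(L, p) = L*L + (25*2)*p = L² + 50*p)
B = 185788 (B = (23 + ((-5 - 2)² + 50*6))² - 1*(-47404) = (23 + ((-7)² + 300))² + 47404 = (23 + (49 + 300))² + 47404 = (23 + 349)² + 47404 = 372² + 47404 = 138384 + 47404 = 185788)
1/B = 1/185788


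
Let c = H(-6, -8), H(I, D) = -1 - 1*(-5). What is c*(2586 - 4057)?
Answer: -5884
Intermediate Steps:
H(I, D) = 4 (H(I, D) = -1 + 5 = 4)
c = 4
c*(2586 - 4057) = 4*(2586 - 4057) = 4*(-1471) = -5884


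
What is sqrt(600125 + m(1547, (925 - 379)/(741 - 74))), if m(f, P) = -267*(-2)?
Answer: sqrt(600659) ≈ 775.02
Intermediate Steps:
m(f, P) = 534
sqrt(600125 + m(1547, (925 - 379)/(741 - 74))) = sqrt(600125 + 534) = sqrt(600659)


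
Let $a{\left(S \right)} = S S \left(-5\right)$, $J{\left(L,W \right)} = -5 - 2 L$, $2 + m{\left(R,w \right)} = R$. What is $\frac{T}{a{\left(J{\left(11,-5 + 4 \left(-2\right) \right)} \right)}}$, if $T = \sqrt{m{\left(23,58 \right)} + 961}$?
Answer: $- \frac{\sqrt{982}}{3645} \approx -0.0085972$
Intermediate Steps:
$m{\left(R,w \right)} = -2 + R$
$a{\left(S \right)} = - 5 S^{2}$ ($a{\left(S \right)} = S^{2} \left(-5\right) = - 5 S^{2}$)
$T = \sqrt{982}$ ($T = \sqrt{\left(-2 + 23\right) + 961} = \sqrt{21 + 961} = \sqrt{982} \approx 31.337$)
$\frac{T}{a{\left(J{\left(11,-5 + 4 \left(-2\right) \right)} \right)}} = \frac{\sqrt{982}}{\left(-5\right) \left(-5 - 22\right)^{2}} = \frac{\sqrt{982}}{\left(-5\right) \left(-27\right)^{2}} = \frac{\sqrt{982}}{\left(-5\right) 729} = \frac{\sqrt{982}}{-3645} = \sqrt{982} \left(- \frac{1}{3645}\right) = - \frac{\sqrt{982}}{3645}$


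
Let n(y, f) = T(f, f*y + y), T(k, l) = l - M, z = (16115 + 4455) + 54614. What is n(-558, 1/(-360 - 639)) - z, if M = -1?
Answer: -8407189/111 ≈ -75741.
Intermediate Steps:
z = 75184 (z = 20570 + 54614 = 75184)
T(k, l) = 1 + l (T(k, l) = l - 1*(-1) = l + 1 = 1 + l)
n(y, f) = 1 + y + f*y (n(y, f) = 1 + (f*y + y) = 1 + (y + f*y) = 1 + y + f*y)
n(-558, 1/(-360 - 639)) - z = (1 - 558*(1 + 1/(-360 - 639))) - 1*75184 = (1 - 558*(1 + 1/(-999))) - 75184 = (1 - 558*(1 - 1/999)) - 75184 = (1 - 558*998/999) - 75184 = (1 - 61876/111) - 75184 = -61765/111 - 75184 = -8407189/111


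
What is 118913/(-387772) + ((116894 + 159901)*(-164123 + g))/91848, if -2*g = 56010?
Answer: -859239705537331/1484003444 ≈ -5.7900e+5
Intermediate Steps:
g = -28005 (g = -½*56010 = -28005)
118913/(-387772) + ((116894 + 159901)*(-164123 + g))/91848 = 118913/(-387772) + ((116894 + 159901)*(-164123 - 28005))/91848 = 118913*(-1/387772) + (276795*(-192128))*(1/91848) = -118913/387772 - 53180069760*1/91848 = -118913/387772 - 2215836240/3827 = -859239705537331/1484003444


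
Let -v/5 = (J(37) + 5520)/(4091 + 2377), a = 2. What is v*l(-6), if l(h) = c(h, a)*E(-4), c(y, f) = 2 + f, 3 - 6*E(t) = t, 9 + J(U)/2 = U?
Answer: -13940/693 ≈ -20.115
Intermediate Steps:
J(U) = -18 + 2*U
E(t) = 1/2 - t/6
l(h) = 14/3 (l(h) = (2 + 2)*(1/2 - 1/6*(-4)) = 4*(1/2 + 2/3) = 4*(7/6) = 14/3)
v = -6970/1617 (v = -5*((-18 + 2*37) + 5520)/(4091 + 2377) = -5*((-18 + 74) + 5520)/6468 = -5*(56 + 5520)/6468 = -27880/6468 = -5*1394/1617 = -6970/1617 ≈ -4.3104)
v*l(-6) = -6970/1617*14/3 = -13940/693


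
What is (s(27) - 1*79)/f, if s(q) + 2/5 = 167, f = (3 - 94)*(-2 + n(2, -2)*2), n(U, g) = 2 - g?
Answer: -73/455 ≈ -0.16044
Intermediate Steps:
f = -546 (f = (3 - 94)*(-2 + (2 - 1*(-2))*2) = -91*(-2 + (2 + 2)*2) = -91*(-2 + 4*2) = -91*(-2 + 8) = -91*6 = -546)
s(q) = 833/5 (s(q) = -⅖ + 167 = 833/5)
(s(27) - 1*79)/f = (833/5 - 1*79)/(-546) = (833/5 - 79)*(-1/546) = (438/5)*(-1/546) = -73/455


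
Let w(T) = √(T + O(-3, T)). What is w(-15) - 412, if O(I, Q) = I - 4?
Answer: -412 + I*√22 ≈ -412.0 + 4.6904*I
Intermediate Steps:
O(I, Q) = -4 + I
w(T) = √(-7 + T) (w(T) = √(T + (-4 - 3)) = √(T - 7) = √(-7 + T))
w(-15) - 412 = √(-7 - 15) - 412 = √(-22) - 412 = I*√22 - 412 = -412 + I*√22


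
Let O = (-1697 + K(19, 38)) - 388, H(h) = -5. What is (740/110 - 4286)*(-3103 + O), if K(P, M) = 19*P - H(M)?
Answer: 226981184/11 ≈ 2.0635e+7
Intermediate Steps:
K(P, M) = 5 + 19*P (K(P, M) = 19*P - 1*(-5) = 19*P + 5 = 5 + 19*P)
O = -1719 (O = (-1697 + (5 + 19*19)) - 388 = (-1697 + (5 + 361)) - 388 = (-1697 + 366) - 388 = -1331 - 388 = -1719)
(740/110 - 4286)*(-3103 + O) = (740/110 - 4286)*(-3103 - 1719) = (740*(1/110) - 4286)*(-4822) = (74/11 - 4286)*(-4822) = -47072/11*(-4822) = 226981184/11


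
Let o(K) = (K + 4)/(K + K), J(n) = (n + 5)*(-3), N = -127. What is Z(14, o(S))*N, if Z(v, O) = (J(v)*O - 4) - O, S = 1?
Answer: 18923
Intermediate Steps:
J(n) = -15 - 3*n (J(n) = (5 + n)*(-3) = -15 - 3*n)
o(K) = (4 + K)/(2*K) (o(K) = (4 + K)/((2*K)) = (4 + K)*(1/(2*K)) = (4 + K)/(2*K))
Z(v, O) = -4 - O + O*(-15 - 3*v) (Z(v, O) = ((-15 - 3*v)*O - 4) - O = (O*(-15 - 3*v) - 4) - O = (-4 + O*(-15 - 3*v)) - O = -4 - O + O*(-15 - 3*v))
Z(14, o(S))*N = (-4 - (4 + 1)/(2*1) - 3*(½)*(4 + 1)/1*(5 + 14))*(-127) = (-4 - 5/2 - 3*(½)*1*5*19)*(-127) = (-4 - 1*5/2 - 3*5/2*19)*(-127) = (-4 - 5/2 - 285/2)*(-127) = -149*(-127) = 18923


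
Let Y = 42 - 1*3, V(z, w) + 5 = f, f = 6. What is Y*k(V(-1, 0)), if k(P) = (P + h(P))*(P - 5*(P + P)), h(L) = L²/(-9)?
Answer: -312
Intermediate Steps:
V(z, w) = 1 (V(z, w) = -5 + 6 = 1)
h(L) = -L²/9 (h(L) = L²*(-⅑) = -L²/9)
k(P) = -9*P*(P - P²/9) (k(P) = (P - P²/9)*(P - 5*(P + P)) = (P - P²/9)*(P - 10*P) = (P - P²/9)*(-9*P) = -9*P*(P - P²/9))
Y = 39 (Y = 42 - 3 = 39)
Y*k(V(-1, 0)) = 39*(1²*(-9 + 1)) = 39*(1*(-8)) = 39*(-8) = -312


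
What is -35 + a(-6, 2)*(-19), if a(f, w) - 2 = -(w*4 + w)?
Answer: 117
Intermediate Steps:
a(f, w) = 2 - 5*w (a(f, w) = 2 - (w*4 + w) = 2 - (4*w + w) = 2 - 5*w)
-35 + a(-6, 2)*(-19) = -35 + (2 - 5*2)*(-19) = -35 + (2 - 10)*(-19) = -35 - 8*(-19) = -35 + 152 = 117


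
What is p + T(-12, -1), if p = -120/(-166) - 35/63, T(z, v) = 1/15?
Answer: 874/3735 ≈ 0.23400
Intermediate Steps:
T(z, v) = 1/15
p = 125/747 (p = -120*(-1/166) - 35*1/63 = 60/83 - 5/9 = 125/747 ≈ 0.16734)
p + T(-12, -1) = 125/747 + 1/15 = 874/3735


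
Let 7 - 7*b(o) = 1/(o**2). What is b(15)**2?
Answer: 2477476/2480625 ≈ 0.99873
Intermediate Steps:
b(o) = 1 - 1/(7*o**2)
b(15)**2 = (1 - 1/7/15**2)**2 = (1 - 1/7*1/225)**2 = (1 - 1/1575)**2 = (1574/1575)**2 = 2477476/2480625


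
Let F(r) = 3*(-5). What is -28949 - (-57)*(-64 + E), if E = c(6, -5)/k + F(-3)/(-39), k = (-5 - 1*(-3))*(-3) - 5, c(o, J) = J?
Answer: -427181/13 ≈ -32860.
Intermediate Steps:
k = 1 (k = (-5 + 3)*(-3) - 5 = -2*(-3) - 5 = 6 - 5 = 1)
F(r) = -15
E = -60/13 (E = -5/1 - 15/(-39) = -5*1 - 15*(-1/39) = -5 + 5/13 = -60/13 ≈ -4.6154)
-28949 - (-57)*(-64 + E) = -28949 - (-57)*(-64 - 60/13) = -28949 - (-57)*(-892)/13 = -28949 - 1*50844/13 = -28949 - 50844/13 = -427181/13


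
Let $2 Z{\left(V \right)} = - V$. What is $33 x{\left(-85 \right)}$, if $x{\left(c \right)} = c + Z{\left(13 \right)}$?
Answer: $- \frac{6039}{2} \approx -3019.5$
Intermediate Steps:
$Z{\left(V \right)} = - \frac{V}{2}$ ($Z{\left(V \right)} = \frac{\left(-1\right) V}{2} = - \frac{V}{2}$)
$x{\left(c \right)} = - \frac{13}{2} + c$ ($x{\left(c \right)} = c - \frac{13}{2} = - \frac{13}{2} + c$)
$33 x{\left(-85 \right)} = 33 \left(- \frac{13}{2} - 85\right) = 33 \left(- \frac{183}{2}\right) = - \frac{6039}{2}$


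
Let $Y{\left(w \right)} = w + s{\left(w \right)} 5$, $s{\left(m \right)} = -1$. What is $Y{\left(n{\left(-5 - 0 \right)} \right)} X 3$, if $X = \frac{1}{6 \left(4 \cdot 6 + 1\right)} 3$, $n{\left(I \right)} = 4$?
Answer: $- \frac{3}{50} \approx -0.06$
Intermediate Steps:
$Y{\left(w \right)} = -5 + w$ ($Y{\left(w \right)} = w - 5 = -5 + w$)
$X = \frac{1}{50}$ ($X = \frac{1}{6 \left(24 + 1\right)} 3 = \frac{1}{6 \cdot 25} \cdot 3 = \frac{1}{150} \cdot 3 = \frac{1}{50} \approx 0.02$)
$Y{\left(n{\left(-5 - 0 \right)} \right)} X 3 = \left(-5 + 4\right) \frac{1}{50} \cdot 3 = \left(-1\right) \frac{3}{50} = - \frac{3}{50}$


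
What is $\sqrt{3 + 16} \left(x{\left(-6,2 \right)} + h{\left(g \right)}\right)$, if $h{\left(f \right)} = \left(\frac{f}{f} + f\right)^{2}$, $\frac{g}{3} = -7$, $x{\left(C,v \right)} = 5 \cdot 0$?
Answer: $400 \sqrt{19} \approx 1743.6$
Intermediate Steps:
$x{\left(C,v \right)} = 0$
$g = -21$ ($g = 3 \left(-7\right) = -21$)
$h{\left(f \right)} = \left(1 + f\right)^{2}$
$\sqrt{3 + 16} \left(x{\left(-6,2 \right)} + h{\left(g \right)}\right) = \sqrt{3 + 16} \left(0 + \left(1 - 21\right)^{2}\right) = \sqrt{19} \left(0 + \left(-20\right)^{2}\right) = \sqrt{19} \left(0 + 400\right) = \sqrt{19} \cdot 400 = 400 \sqrt{19}$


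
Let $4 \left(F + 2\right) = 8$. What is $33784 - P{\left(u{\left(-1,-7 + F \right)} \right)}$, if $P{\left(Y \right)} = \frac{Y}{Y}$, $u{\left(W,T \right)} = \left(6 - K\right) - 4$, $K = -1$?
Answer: $33783$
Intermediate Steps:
$F = 0$ ($F = -2 + \frac{1}{4} \cdot 8 = -2 + 2 = 0$)
$u{\left(W,T \right)} = 3$ ($u{\left(W,T \right)} = \left(6 - -1\right) - 4 = \left(6 + 1\right) - 4 = 7 - 4 = 3$)
$P{\left(Y \right)} = 1$
$33784 - P{\left(u{\left(-1,-7 + F \right)} \right)} = 33784 - 1 = 33783$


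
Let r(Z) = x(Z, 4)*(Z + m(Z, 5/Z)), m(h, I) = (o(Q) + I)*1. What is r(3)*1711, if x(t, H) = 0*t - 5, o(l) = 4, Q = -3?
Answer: -222430/3 ≈ -74143.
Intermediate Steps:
x(t, H) = -5 (x(t, H) = 0 - 5 = -5)
m(h, I) = 4 + I (m(h, I) = (4 + I)*1 = 4 + I)
r(Z) = -20 - 25/Z - 5*Z (r(Z) = -5*(Z + (4 + 5/Z)) = -5*(4 + Z + 5/Z) = -20 - 25/Z - 5*Z)
r(3)*1711 = (-20 - 25/3 - 5*3)*1711 = (-20 - 25*⅓ - 15)*1711 = (-20 - 25/3 - 15)*1711 = -130/3*1711 = -222430/3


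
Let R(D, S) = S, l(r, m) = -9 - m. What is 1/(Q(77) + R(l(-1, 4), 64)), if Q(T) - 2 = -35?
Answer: 1/31 ≈ 0.032258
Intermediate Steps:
Q(T) = -33 (Q(T) = 2 - 35 = -33)
1/(Q(77) + R(l(-1, 4), 64)) = 1/(-33 + 64) = 1/31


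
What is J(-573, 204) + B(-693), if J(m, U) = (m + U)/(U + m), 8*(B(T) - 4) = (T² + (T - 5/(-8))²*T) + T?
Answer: -21230906909/512 ≈ -4.1467e+7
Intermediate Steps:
B(T) = 4 + T/8 + T²/8 + T*(5/8 + T)²/8 (B(T) = 4 + ((T² + (T - 5/(-8))²*T) + T)/8 = 4 + ((T² + (T - 5*(-⅛))²*T) + T)/8 = 4 + ((T² + (T + 5/8)²*T) + T)/8 = 4 + ((T² + (5/8 + T)²*T) + T)/8 = 4 + ((T² + T*(5/8 + T)²) + T)/8 = 4 + (T + T² + T*(5/8 + T)²)/8 = 4 + (T/8 + T²/8 + T*(5/8 + T)²/8) = 4 + T/8 + T²/8 + T*(5/8 + T)²/8)
J(m, U) = 1 (J(m, U) = (U + m)/(U + m) = 1)
J(-573, 204) + B(-693) = 1 + (4 + (⅛)*(-693)³ + (9/32)*(-693)² + (89/512)*(-693)) = 1 + (4 + (⅛)*(-332812557) + (9/32)*480249 - 61677/512) = 1 + (4 - 332812557/8 + 4322241/32 - 61677/512) = 1 - 21230907421/512 = -21230906909/512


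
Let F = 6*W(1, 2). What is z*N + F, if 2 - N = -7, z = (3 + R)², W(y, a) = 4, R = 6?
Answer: 753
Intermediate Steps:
F = 24 (F = 6*4 = 24)
z = 81 (z = (3 + 6)² = 9² = 81)
N = 9 (N = 2 - 1*(-7) = 2 + 7 = 9)
z*N + F = 81*9 + 24 = 729 + 24 = 753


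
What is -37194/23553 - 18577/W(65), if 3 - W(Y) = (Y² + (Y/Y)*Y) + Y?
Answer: 91891931/34167552 ≈ 2.6894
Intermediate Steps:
W(Y) = 3 - Y² - 2*Y (W(Y) = 3 - ((Y² + (Y/Y)*Y) + Y) = 3 - ((Y² + 1*Y) + Y) = 3 - ((Y² + Y) + Y) = 3 - ((Y + Y²) + Y) = 3 - (Y² + 2*Y) = 3 + (-Y² - 2*Y) = 3 - Y² - 2*Y)
-37194/23553 - 18577/W(65) = -37194/23553 - 18577/(3 - 1*65² - 2*65) = -37194*1/23553 - 18577/(3 - 1*4225 - 130) = -12398/7851 - 18577/(3 - 4225 - 130) = -12398/7851 - 18577/(-4352) = -12398/7851 - 18577*(-1/4352) = -12398/7851 + 18577/4352 = 91891931/34167552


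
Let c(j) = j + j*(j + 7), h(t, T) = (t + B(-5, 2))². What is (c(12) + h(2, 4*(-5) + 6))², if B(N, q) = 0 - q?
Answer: 57600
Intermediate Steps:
B(N, q) = -q
h(t, T) = (-2 + t)² (h(t, T) = (t - 1*2)² = (t - 2)² = (-2 + t)²)
c(j) = j + j*(7 + j)
(c(12) + h(2, 4*(-5) + 6))² = (12*(8 + 12) + (-2 + 2)²)² = (12*20 + 0²)² = (240 + 0)² = 240² = 57600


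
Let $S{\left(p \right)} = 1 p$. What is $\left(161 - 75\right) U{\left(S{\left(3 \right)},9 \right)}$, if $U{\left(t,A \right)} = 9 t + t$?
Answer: $2580$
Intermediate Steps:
$S{\left(p \right)} = p$
$U{\left(t,A \right)} = 10 t$
$\left(161 - 75\right) U{\left(S{\left(3 \right)},9 \right)} = \left(161 - 75\right) 10 \cdot 3 = 86 \cdot 30 = 2580$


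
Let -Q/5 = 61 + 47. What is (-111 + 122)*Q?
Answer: -5940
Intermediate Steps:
Q = -540 (Q = -5*(61 + 47) = -5*108 = -540)
(-111 + 122)*Q = (-111 + 122)*(-540) = 11*(-540) = -5940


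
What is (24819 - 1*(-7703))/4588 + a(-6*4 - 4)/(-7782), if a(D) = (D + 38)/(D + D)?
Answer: 1771609163/249926712 ≈ 7.0885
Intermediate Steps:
a(D) = (38 + D)/(2*D) (a(D) = (38 + D)/((2*D)) = (38 + D)*(1/(2*D)) = (38 + D)/(2*D))
(24819 - 1*(-7703))/4588 + a(-6*4 - 4)/(-7782) = (24819 - 1*(-7703))/4588 + ((38 + (-6*4 - 4))/(2*(-6*4 - 4)))/(-7782) = (24819 + 7703)*(1/4588) + ((38 + (-24 - 4))/(2*(-24 - 4)))*(-1/7782) = 32522*(1/4588) + ((½)*(38 - 28)/(-28))*(-1/7782) = 16261/2294 + ((½)*(-1/28)*10)*(-1/7782) = 16261/2294 - 5/28*(-1/7782) = 16261/2294 + 5/217896 = 1771609163/249926712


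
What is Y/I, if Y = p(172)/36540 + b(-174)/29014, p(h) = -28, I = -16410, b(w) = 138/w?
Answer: 30049/621336260700 ≈ 4.8362e-8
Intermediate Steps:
Y = -30049/37863270 (Y = -28/36540 + (138/(-174))/29014 = -28*1/36540 + (138*(-1/174))*(1/29014) = -1/1305 - 23/29*1/29014 = -1/1305 - 23/841406 = -30049/37863270 ≈ -0.00079362)
Y/I = -30049/37863270/(-16410) = -30049/37863270*(-1/16410) = 30049/621336260700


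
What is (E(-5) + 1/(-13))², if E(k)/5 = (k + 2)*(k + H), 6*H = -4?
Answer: 1218816/169 ≈ 7211.9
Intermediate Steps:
H = -⅔ (H = (⅙)*(-4) = -⅔ ≈ -0.66667)
E(k) = 5*(2 + k)*(-⅔ + k) (E(k) = 5*((k + 2)*(k - ⅔)) = 5*((2 + k)*(-⅔ + k)) = 5*(2 + k)*(-⅔ + k))
(E(-5) + 1/(-13))² = ((-20/3 + 5*(-5)² + (20/3)*(-5)) + 1/(-13))² = ((-20/3 + 5*25 - 100/3) - 1/13)² = ((-20/3 + 125 - 100/3) - 1/13)² = (85 - 1/13)² = (1104/13)² = 1218816/169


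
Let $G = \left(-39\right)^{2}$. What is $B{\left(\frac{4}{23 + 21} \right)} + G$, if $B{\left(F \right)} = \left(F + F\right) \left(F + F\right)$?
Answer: $\frac{184045}{121} \approx 1521.0$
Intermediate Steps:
$B{\left(F \right)} = 4 F^{2}$ ($B{\left(F \right)} = 2 F 2 F = 4 F^{2}$)
$G = 1521$
$B{\left(\frac{4}{23 + 21} \right)} + G = 4 \left(\frac{4}{23 + 21}\right)^{2} + 1521 = 4 \left(\frac{4}{44}\right)^{2} + 1521 = 4 \left(4 \cdot \frac{1}{44}\right)^{2} + 1521 = \frac{4}{121} + 1521 = \frac{184045}{121}$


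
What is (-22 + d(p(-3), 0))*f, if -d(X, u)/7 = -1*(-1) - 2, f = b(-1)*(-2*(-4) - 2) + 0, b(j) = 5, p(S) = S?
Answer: -450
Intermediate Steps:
f = 30 (f = 5*(-2*(-4) - 2) + 0 = 5*(8 - 2) + 0 = 5*6 + 0 = 30 + 0 = 30)
d(X, u) = 7 (d(X, u) = -7*(-1*(-1) - 2) = -7*(1 - 2) = -7*(-1) = 7)
(-22 + d(p(-3), 0))*f = (-22 + 7)*30 = -15*30 = -450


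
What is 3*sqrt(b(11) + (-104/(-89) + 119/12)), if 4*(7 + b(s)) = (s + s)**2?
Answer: sqrt(35668797)/178 ≈ 33.552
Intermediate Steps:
b(s) = -7 + s**2 (b(s) = -7 + (s + s)**2/4 = -7 + (2*s)**2/4 = -7 + (4*s**2)/4 = -7 + s**2)
3*sqrt(b(11) + (-104/(-89) + 119/12)) = 3*sqrt((-7 + 11**2) + (-104/(-89) + 119/12)) = 3*sqrt((-7 + 121) + (-104*(-1/89) + 119*(1/12))) = 3*sqrt(114 + (104/89 + 119/12)) = 3*sqrt(114 + 11839/1068) = 3*sqrt(133591/1068) = 3*(sqrt(35668797)/534) = sqrt(35668797)/178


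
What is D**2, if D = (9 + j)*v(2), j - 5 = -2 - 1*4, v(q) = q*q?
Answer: 1024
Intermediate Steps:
v(q) = q**2
j = -1 (j = 5 + (-2 - 1*4) = 5 + (-2 - 4) = 5 - 6 = -1)
D = 32 (D = (9 - 1)*2**2 = 8*4 = 32)
D**2 = 32**2 = 1024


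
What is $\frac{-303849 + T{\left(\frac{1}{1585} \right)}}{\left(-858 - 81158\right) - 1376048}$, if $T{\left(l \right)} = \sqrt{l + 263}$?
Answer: $\frac{303849}{1458064} - \frac{\sqrt{165179190}}{1155515720} \approx 0.20838$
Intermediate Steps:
$T{\left(l \right)} = \sqrt{263 + l}$
$\frac{-303849 + T{\left(\frac{1}{1585} \right)}}{\left(-858 - 81158\right) - 1376048} = \frac{-303849 + \sqrt{263 + \frac{1}{1585}}}{\left(-858 - 81158\right) - 1376048} = \frac{-303849 + \sqrt{\frac{416856}{1585}}}{-82016 - 1376048} = \frac{-303849 + \frac{2 \sqrt{165179190}}{1585}}{-1458064} = \left(-303849 + \frac{2 \sqrt{165179190}}{1585}\right) \left(- \frac{1}{1458064}\right) = \frac{303849}{1458064} - \frac{\sqrt{165179190}}{1155515720}$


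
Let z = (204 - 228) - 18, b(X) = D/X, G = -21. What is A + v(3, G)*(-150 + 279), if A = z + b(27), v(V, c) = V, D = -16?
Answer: 9299/27 ≈ 344.41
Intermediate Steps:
b(X) = -16/X
z = -42 (z = -24 - 18 = -42)
A = -1150/27 (A = -42 - 16/27 = -1150/27 ≈ -42.593)
A + v(3, G)*(-150 + 279) = -1150/27 + 3*(-150 + 279) = -1150/27 + 3*129 = -1150/27 + 387 = 9299/27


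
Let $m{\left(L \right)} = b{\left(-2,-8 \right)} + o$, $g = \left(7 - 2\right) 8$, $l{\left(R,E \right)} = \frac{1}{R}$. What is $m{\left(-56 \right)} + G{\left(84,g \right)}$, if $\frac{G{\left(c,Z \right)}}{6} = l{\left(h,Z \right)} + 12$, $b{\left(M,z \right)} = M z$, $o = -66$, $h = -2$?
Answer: $19$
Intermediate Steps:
$g = 40$ ($g = 5 \cdot 8 = 40$)
$G{\left(c,Z \right)} = 69$ ($G{\left(c,Z \right)} = 6 \left(\frac{1}{-2} + 12\right) = 6 \left(- \frac{1}{2} + 12\right) = 6 \cdot \frac{23}{2} = 69$)
$m{\left(L \right)} = -50$ ($m{\left(L \right)} = \left(-2\right) \left(-8\right) - 66 = 16 - 66 = -50$)
$m{\left(-56 \right)} + G{\left(84,g \right)} = -50 + 69 = 19$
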